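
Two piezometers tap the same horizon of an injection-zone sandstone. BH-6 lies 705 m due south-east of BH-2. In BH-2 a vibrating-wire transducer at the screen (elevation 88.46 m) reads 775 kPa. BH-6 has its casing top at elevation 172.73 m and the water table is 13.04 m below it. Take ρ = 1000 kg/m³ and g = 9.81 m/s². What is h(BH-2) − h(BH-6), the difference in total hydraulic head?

Pressure head at BH-2: ψ = P/(ρg) = 775×1000 / (1000 × 9.81) = 79.00 m.
Total head at BH-2: h = z + ψ = 88.46 + 79.00 = 167.46 m.
Total head at BH-6: h = 172.73 − 13.04 = 159.69 m.
Head difference: h(BH-2) − h(BH-6) = 167.46 − 159.69 = 7.77 m.

Δh ≈ 7.77 m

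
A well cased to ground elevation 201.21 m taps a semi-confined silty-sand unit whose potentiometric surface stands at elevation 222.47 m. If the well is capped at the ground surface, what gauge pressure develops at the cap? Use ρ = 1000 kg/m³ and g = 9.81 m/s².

P ≈ 209 kPa

Head above the cap: Δh = 222.47 − 201.21 = 21.26 m.
P = ρgΔh = 1000 × 9.81 × 21.26 = 208561 Pa ≈ 209 kPa.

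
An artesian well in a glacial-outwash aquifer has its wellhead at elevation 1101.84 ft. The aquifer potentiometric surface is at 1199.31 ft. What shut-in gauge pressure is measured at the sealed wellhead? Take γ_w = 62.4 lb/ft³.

P ≈ 42.2 psi

Head above the cap: Δh = 1199.31 − 1101.84 = 97.47 ft.
P = γΔh/144 = 62.4 × 97.47 / 144 = 42.2 psi.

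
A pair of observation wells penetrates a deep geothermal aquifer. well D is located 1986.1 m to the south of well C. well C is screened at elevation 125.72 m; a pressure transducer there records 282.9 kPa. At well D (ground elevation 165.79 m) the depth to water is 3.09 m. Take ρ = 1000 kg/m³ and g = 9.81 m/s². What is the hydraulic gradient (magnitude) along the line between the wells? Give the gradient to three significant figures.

i ≈ 0.00410

Pressure head at well C: ψ = P/(ρg) = 282.9×1000 / (1000 × 9.81) = 28.84 m.
Total head at well C: h = z + ψ = 125.72 + 28.84 = 154.56 m.
Total head at well D: h = 165.79 − 3.09 = 162.70 m.
Head difference: h(well C) − h(well D) = 154.56 − 162.70 = -8.14 m.
Hydraulic gradient: i = |Δh| / L = 8.14 / 1986.1 = 0.00410.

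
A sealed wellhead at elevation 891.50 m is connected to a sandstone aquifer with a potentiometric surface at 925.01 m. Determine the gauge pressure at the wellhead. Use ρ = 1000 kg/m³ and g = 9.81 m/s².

P ≈ 329 kPa

Head above the cap: Δh = 925.01 − 891.50 = 33.51 m.
P = ρgΔh = 1000 × 9.81 × 33.51 = 328733 Pa ≈ 329 kPa.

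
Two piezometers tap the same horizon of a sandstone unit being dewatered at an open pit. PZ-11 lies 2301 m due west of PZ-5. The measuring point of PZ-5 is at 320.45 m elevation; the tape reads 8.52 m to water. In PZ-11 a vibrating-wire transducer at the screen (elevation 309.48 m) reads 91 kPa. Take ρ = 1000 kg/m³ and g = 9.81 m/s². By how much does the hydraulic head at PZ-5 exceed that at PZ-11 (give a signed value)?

Total head at PZ-5: h = 320.45 − 8.52 = 311.93 m.
Pressure head at PZ-11: ψ = P/(ρg) = 91×1000 / (1000 × 9.81) = 9.28 m.
Total head at PZ-11: h = z + ψ = 309.48 + 9.28 = 318.76 m.
Head difference: h(PZ-5) − h(PZ-11) = 311.93 − 318.76 = -6.83 m.

Δh ≈ -6.83 m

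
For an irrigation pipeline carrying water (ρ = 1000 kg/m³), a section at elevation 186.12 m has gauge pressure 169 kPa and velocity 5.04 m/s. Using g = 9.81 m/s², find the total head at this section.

h ≈ 204.64 m

Pressure head ψ = P/(ρg) = 169×1000 / (1000 × 9.81) = 17.23 m.
Velocity head = v²/(2g) = 5.04² / (2 × 9.81) = 1.295 m.
h = z + ψ + v²/(2g) = 186.12 + 17.23 + 1.295 = 204.64 m.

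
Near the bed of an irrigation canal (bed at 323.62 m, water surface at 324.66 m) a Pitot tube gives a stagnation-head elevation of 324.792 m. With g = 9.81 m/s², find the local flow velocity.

v ≈ 1.61 m/s

Near the bed, under hydrostatic conditions, the piezometric head (z + ψ) equals the free-surface elevation, 324.66 m.
Velocity head = total − piezometric = 324.792 − 324.66 = 0.132 m.
v = √(2g·h_v) = √(2 × 9.81 × 0.132) = 1.61 m/s.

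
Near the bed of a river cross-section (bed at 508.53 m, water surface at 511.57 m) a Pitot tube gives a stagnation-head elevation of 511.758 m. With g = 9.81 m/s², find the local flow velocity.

v ≈ 1.92 m/s

Near the bed, under hydrostatic conditions, the piezometric head (z + ψ) equals the free-surface elevation, 511.57 m.
Velocity head = total − piezometric = 511.758 − 511.57 = 0.188 m.
v = √(2g·h_v) = √(2 × 9.81 × 0.188) = 1.92 m/s.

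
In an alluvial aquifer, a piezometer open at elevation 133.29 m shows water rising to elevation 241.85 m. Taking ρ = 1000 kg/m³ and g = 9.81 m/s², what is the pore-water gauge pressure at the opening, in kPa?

Pressure head ψ = h − z = 241.85 − 133.29 = 108.56 m.
P = ρgψ = 1000 × 9.81 × 108.56 = 1064974 Pa ≈ 1060 kPa.

P ≈ 1060 kPa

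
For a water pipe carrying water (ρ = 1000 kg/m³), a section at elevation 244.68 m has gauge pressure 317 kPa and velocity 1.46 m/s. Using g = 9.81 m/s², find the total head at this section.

h ≈ 277.10 m

Pressure head ψ = P/(ρg) = 317×1000 / (1000 × 9.81) = 32.31 m.
Velocity head = v²/(2g) = 1.46² / (2 × 9.81) = 0.109 m.
h = z + ψ + v²/(2g) = 244.68 + 32.31 + 0.109 = 277.10 m.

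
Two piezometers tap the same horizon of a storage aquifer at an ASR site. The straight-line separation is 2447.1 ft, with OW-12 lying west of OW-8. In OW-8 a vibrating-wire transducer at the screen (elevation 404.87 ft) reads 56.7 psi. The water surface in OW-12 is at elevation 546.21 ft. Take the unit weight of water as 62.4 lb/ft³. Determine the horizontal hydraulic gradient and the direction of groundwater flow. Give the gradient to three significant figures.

i ≈ 0.00429; groundwater flows toward the east

Pressure head at OW-8: ψ = 144·P/γ = 144 × 56.7 / 62.4 = 130.85 ft.
Total head at OW-8: h = z + ψ = 404.87 + 130.85 = 535.72 ft.
Total head at OW-12: h = 546.21 ft (water level in the piezometer is the total head).
Head difference: h(OW-8) − h(OW-12) = 535.72 − 546.21 = -10.49 ft.
Hydraulic gradient: i = |Δh| / L = 10.49 / 2447.1 = 0.00429.
Flow is from higher to lower head: from OW-12 toward OW-8, i.e. toward the east.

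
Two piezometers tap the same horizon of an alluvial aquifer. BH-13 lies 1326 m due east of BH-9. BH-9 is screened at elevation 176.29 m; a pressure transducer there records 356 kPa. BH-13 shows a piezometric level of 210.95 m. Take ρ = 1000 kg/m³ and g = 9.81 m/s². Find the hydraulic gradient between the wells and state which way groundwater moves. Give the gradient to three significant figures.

Pressure head at BH-9: ψ = P/(ρg) = 356×1000 / (1000 × 9.81) = 36.29 m.
Total head at BH-9: h = z + ψ = 176.29 + 36.29 = 212.58 m.
Total head at BH-13: h = 210.95 m (water level in the piezometer is the total head).
Head difference: h(BH-9) − h(BH-13) = 212.58 − 210.95 = 1.63 m.
Hydraulic gradient: i = |Δh| / L = 1.63 / 1326 = 0.00123.
Flow is from higher to lower head: from BH-9 toward BH-13, i.e. toward the east.

i ≈ 0.00123; groundwater flows toward the east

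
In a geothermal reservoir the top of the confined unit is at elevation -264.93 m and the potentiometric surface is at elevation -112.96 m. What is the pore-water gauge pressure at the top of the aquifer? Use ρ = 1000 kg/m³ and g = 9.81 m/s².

Pressure head at the aquifer top: ψ = h − z = -112.96 − (-264.93) = 151.97 m.
P = ρgψ = 1000 × 9.81 × 151.97 = 1490826 Pa ≈ 1490 kPa.

P ≈ 1490 kPa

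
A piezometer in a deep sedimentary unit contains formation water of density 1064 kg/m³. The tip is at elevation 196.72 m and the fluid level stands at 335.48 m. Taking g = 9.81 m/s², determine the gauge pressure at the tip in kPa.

P ≈ 1450 kPa

Pressure head ψ = h − z = 335.48 − 196.72 = 138.76 m.
P = ρgψ = 1064 × 9.81 × 138.76 = 1448355 Pa ≈ 1450 kPa.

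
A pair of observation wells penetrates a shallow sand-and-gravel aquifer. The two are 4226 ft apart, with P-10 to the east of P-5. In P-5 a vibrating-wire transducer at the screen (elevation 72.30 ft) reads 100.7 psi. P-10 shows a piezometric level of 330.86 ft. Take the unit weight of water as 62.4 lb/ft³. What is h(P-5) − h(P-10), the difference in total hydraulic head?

Pressure head at P-5: ψ = 144·P/γ = 144 × 100.7 / 62.4 = 232.38 ft.
Total head at P-5: h = z + ψ = 72.30 + 232.38 = 304.68 ft.
Total head at P-10: h = 330.86 ft (water level in the piezometer is the total head).
Head difference: h(P-5) − h(P-10) = 304.68 − 330.86 = -26.18 ft.

Δh ≈ -26.18 ft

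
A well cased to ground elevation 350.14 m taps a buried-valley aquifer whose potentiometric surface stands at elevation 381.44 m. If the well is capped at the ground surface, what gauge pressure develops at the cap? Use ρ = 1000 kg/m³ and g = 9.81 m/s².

Head above the cap: Δh = 381.44 − 350.14 = 31.30 m.
P = ρgΔh = 1000 × 9.81 × 31.30 = 307053 Pa ≈ 307 kPa.

P ≈ 307 kPa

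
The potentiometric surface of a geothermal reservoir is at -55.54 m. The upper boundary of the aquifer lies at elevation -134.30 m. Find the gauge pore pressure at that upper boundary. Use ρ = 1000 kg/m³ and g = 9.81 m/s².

P ≈ 773 kPa

Pressure head at the aquifer top: ψ = h − z = -55.54 − (-134.30) = 78.76 m.
P = ρgψ = 1000 × 9.81 × 78.76 = 772636 Pa ≈ 773 kPa.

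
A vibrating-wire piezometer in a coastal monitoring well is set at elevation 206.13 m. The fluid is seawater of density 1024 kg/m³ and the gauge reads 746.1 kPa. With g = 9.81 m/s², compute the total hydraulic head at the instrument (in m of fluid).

h ≈ 280.40 m

ψ = P/(ρg) = 746.1×1000 / (1024 × 9.81) = 74.27 m.
h = z + ψ = 206.13 + 74.27 = 280.40 m.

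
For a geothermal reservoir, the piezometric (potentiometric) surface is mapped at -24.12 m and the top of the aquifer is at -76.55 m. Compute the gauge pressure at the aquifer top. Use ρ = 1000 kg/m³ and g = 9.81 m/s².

P ≈ 514 kPa

Pressure head at the aquifer top: ψ = h − z = -24.12 − (-76.55) = 52.43 m.
P = ρgψ = 1000 × 9.81 × 52.43 = 514338 Pa ≈ 514 kPa.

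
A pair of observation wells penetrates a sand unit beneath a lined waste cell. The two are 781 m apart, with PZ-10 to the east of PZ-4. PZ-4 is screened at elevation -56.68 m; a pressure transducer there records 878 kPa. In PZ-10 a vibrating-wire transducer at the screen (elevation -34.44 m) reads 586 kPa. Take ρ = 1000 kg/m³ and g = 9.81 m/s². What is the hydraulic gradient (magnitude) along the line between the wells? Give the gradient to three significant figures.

Pressure head at PZ-4: ψ = P/(ρg) = 878×1000 / (1000 × 9.81) = 89.50 m.
Total head at PZ-4: h = z + ψ = -56.68 + 89.50 = 32.82 m.
Pressure head at PZ-10: ψ = P/(ρg) = 586×1000 / (1000 × 9.81) = 59.73 m.
Total head at PZ-10: h = z + ψ = -34.44 + 59.73 = 25.29 m.
Head difference: h(PZ-4) − h(PZ-10) = 32.82 − 25.29 = 7.53 m.
Hydraulic gradient: i = |Δh| / L = 7.53 / 781 = 0.00964.

i ≈ 0.00964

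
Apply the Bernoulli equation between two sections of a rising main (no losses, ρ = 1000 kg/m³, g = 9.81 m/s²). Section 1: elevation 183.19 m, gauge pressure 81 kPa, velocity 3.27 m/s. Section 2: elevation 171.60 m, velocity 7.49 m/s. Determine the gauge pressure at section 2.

P₂ ≈ 172 kPa

Pressure head at 1: ψ₁ = P₁/(ρg) = 81×1000 / (1000 × 9.81) = 8.26 m.
Velocity heads: v₁²/2g = 3.27²/19.62 = 0.545 m; v₂²/2g = 7.49²/19.62 = 2.859 m.
Total head H = z₁ + ψ₁ + v₁²/2g = 183.19 + 8.26 + 0.545 = 191.99 m.
ψ₂ = H − z₂ − v₂²/2g = 191.99 − 171.60 − 2.859 = 17.53 m.
P₂ = ρgψ₂ = 1000 × 9.81 × 17.53 ≈ 172 kPa.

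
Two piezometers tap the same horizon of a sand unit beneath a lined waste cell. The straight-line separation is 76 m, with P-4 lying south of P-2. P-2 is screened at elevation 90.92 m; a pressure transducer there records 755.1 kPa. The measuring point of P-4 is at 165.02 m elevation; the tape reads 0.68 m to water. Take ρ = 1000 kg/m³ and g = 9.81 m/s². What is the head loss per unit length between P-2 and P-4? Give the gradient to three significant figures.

Pressure head at P-2: ψ = P/(ρg) = 755.1×1000 / (1000 × 9.81) = 76.97 m.
Total head at P-2: h = z + ψ = 90.92 + 76.97 = 167.89 m.
Total head at P-4: h = 165.02 − 0.68 = 164.34 m.
Head difference: h(P-2) − h(P-4) = 167.89 − 164.34 = 3.55 m.
Hydraulic gradient: i = |Δh| / L = 3.55 / 76 = 0.0467.

i ≈ 0.0467 m/m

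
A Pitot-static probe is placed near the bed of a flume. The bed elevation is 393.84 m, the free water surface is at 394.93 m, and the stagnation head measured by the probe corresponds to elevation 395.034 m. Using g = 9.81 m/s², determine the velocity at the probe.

Near the bed, under hydrostatic conditions, the piezometric head (z + ψ) equals the free-surface elevation, 394.93 m.
Velocity head = total − piezometric = 395.034 − 394.93 = 0.104 m.
v = √(2g·h_v) = √(2 × 9.81 × 0.104) = 1.43 m/s.

v ≈ 1.43 m/s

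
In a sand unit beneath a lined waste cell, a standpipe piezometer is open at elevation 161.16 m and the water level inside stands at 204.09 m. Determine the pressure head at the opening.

Total head h = 204.09 m (the water-surface elevation in the piezometer).
Pressure head ψ = h − z = 204.09 − 161.16 = 42.93 m.

ψ ≈ 42.93 m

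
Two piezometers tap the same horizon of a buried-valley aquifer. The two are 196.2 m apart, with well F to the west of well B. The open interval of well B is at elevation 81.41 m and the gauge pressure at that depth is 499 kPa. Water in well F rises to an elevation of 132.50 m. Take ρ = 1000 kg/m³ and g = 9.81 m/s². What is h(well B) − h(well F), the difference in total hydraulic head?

Δh ≈ -0.22 m

Pressure head at well B: ψ = P/(ρg) = 499×1000 / (1000 × 9.81) = 50.87 m.
Total head at well B: h = z + ψ = 81.41 + 50.87 = 132.28 m.
Total head at well F: h = 132.50 m (water level in the piezometer is the total head).
Head difference: h(well B) − h(well F) = 132.28 − 132.50 = -0.22 m.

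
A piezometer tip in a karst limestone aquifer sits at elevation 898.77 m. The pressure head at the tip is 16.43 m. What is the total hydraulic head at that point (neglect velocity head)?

h = z + ψ = 898.77 + 16.43 = 915.20 m.

h ≈ 915.20 m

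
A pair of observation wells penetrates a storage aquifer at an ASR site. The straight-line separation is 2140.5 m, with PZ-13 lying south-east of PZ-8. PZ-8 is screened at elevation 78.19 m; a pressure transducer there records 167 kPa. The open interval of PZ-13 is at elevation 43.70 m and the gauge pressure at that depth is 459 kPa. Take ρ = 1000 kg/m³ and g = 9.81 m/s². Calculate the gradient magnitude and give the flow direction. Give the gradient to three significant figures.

i ≈ 0.00221; groundwater flows toward the south-east

Pressure head at PZ-8: ψ = P/(ρg) = 167×1000 / (1000 × 9.81) = 17.02 m.
Total head at PZ-8: h = z + ψ = 78.19 + 17.02 = 95.21 m.
Pressure head at PZ-13: ψ = P/(ρg) = 459×1000 / (1000 × 9.81) = 46.79 m.
Total head at PZ-13: h = z + ψ = 43.70 + 46.79 = 90.49 m.
Head difference: h(PZ-8) − h(PZ-13) = 95.21 − 90.49 = 4.72 m.
Hydraulic gradient: i = |Δh| / L = 4.72 / 2140.5 = 0.00221.
Flow is from higher to lower head: from PZ-8 toward PZ-13, i.e. toward the south-east.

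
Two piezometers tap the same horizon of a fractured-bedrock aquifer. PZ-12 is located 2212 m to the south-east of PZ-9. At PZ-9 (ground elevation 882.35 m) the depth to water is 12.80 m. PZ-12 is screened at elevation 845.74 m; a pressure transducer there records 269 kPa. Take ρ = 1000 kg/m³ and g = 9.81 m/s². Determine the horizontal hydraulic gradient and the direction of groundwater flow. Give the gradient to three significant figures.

i ≈ 0.00163; groundwater flows toward the north-west

Total head at PZ-9: h = 882.35 − 12.80 = 869.55 m.
Pressure head at PZ-12: ψ = P/(ρg) = 269×1000 / (1000 × 9.81) = 27.42 m.
Total head at PZ-12: h = z + ψ = 845.74 + 27.42 = 873.16 m.
Head difference: h(PZ-9) − h(PZ-12) = 869.55 − 873.16 = -3.61 m.
Hydraulic gradient: i = |Δh| / L = 3.61 / 2212 = 0.00163.
Flow is from higher to lower head: from PZ-12 toward PZ-9, i.e. toward the north-west.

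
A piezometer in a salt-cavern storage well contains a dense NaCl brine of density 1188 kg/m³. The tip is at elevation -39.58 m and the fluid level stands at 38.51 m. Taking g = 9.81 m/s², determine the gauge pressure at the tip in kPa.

Pressure head ψ = h − z = 38.51 − (-39.58) = 78.09 m.
P = ρgψ = 1188 × 9.81 × 78.09 = 910083 Pa ≈ 910 kPa.

P ≈ 910 kPa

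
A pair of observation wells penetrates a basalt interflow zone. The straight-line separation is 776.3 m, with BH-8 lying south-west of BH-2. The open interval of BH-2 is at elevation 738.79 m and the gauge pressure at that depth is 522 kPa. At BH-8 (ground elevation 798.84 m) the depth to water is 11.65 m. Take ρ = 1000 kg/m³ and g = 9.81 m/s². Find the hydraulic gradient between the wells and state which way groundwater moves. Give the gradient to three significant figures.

i ≈ 0.00620; groundwater flows toward the south-west

Pressure head at BH-2: ψ = P/(ρg) = 522×1000 / (1000 × 9.81) = 53.21 m.
Total head at BH-2: h = z + ψ = 738.79 + 53.21 = 792.00 m.
Total head at BH-8: h = 798.84 − 11.65 = 787.19 m.
Head difference: h(BH-2) − h(BH-8) = 792.00 − 787.19 = 4.81 m.
Hydraulic gradient: i = |Δh| / L = 4.81 / 776.3 = 0.00620.
Flow is from higher to lower head: from BH-2 toward BH-8, i.e. toward the south-west.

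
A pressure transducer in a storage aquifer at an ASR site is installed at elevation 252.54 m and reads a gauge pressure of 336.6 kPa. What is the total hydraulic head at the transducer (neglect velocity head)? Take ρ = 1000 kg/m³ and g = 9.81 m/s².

h ≈ 286.85 m

ψ = P/(ρg) = 336.6×1000 / (1000 × 9.81) = 34.31 m.
h = z + ψ = 252.54 + 34.31 = 286.85 m.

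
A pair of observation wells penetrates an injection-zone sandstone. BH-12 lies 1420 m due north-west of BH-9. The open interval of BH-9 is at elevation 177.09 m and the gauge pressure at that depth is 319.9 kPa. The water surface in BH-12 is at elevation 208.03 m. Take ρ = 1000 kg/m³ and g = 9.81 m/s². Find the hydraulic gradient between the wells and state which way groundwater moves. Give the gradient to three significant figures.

i ≈ 0.00118; groundwater flows toward the north-west

Pressure head at BH-9: ψ = P/(ρg) = 319.9×1000 / (1000 × 9.81) = 32.61 m.
Total head at BH-9: h = z + ψ = 177.09 + 32.61 = 209.70 m.
Total head at BH-12: h = 208.03 m (water level in the piezometer is the total head).
Head difference: h(BH-9) − h(BH-12) = 209.70 − 208.03 = 1.67 m.
Hydraulic gradient: i = |Δh| / L = 1.67 / 1420 = 0.00118.
Flow is from higher to lower head: from BH-9 toward BH-12, i.e. toward the north-west.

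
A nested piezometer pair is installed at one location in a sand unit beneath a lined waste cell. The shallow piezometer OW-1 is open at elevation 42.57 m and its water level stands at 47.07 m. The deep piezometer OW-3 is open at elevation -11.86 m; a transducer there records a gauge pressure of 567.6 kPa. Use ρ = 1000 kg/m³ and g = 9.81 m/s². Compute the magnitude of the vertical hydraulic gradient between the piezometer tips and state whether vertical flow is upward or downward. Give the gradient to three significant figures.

|i_v| ≈ 0.0197; vertical flow is downward

Total head at OW-1: h = 47.07 m (water level in the standpipe).
Pressure head at OW-3: ψ = P/(ρg) = 567.6×1000 / (1000 × 9.81) = 57.86 m.
Total head at OW-3: h = z + ψ = -11.86 + 57.86 = 46.00 m.
Δh = h(OW-1) − h(OW-3) = 47.07 − 46.00 = 1.07 m.
Vertical separation Δz = 42.57 − (-11.86) = 54.43 m.
|i_v| = |Δh| / Δz = 1.07 / 54.43 = 0.0197.
Head is higher in the shallow piezometer, so vertical flow is downward (recharge condition).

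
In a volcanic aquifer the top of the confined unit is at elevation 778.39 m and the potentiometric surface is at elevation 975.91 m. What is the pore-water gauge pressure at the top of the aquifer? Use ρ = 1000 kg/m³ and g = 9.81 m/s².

P ≈ 1940 kPa

Pressure head at the aquifer top: ψ = h − z = 975.91 − 778.39 = 197.52 m.
P = ρgψ = 1000 × 9.81 × 197.52 = 1937671 Pa ≈ 1940 kPa.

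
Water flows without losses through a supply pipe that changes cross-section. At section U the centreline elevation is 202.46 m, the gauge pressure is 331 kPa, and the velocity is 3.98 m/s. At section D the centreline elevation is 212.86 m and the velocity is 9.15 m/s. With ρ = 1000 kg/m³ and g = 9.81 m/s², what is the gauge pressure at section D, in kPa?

P₂ ≈ 195 kPa

Pressure head at U: ψ₁ = P₁/(ρg) = 331×1000 / (1000 × 9.81) = 33.74 m.
Velocity heads: v₁²/2g = 3.98²/19.62 = 0.807 m; v₂²/2g = 9.15²/19.62 = 4.267 m.
Total head H = z₁ + ψ₁ + v₁²/2g = 202.46 + 33.74 + 0.807 = 237.01 m.
ψ₂ = H − z₂ − v₂²/2g = 237.01 − 212.86 − 4.267 = 19.88 m.
P₂ = ρgψ₂ = 1000 × 9.81 × 19.88 ≈ 195 kPa.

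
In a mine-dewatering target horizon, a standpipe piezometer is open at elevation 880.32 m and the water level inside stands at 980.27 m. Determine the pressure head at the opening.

Total head h = 980.27 m (the water-surface elevation in the piezometer).
Pressure head ψ = h − z = 980.27 − 880.32 = 99.95 m.

ψ ≈ 99.95 m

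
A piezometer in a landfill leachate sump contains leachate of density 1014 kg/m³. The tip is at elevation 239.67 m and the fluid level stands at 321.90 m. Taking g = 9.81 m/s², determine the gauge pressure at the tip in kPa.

P ≈ 818 kPa

Pressure head ψ = h − z = 321.90 − 239.67 = 82.23 m.
P = ρgψ = 1014 × 9.81 × 82.23 = 817970 Pa ≈ 818 kPa.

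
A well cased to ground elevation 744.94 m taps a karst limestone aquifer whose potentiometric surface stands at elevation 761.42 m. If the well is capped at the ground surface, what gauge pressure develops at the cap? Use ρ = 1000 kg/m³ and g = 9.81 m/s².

P ≈ 162 kPa

Head above the cap: Δh = 761.42 − 744.94 = 16.48 m.
P = ρgΔh = 1000 × 9.81 × 16.48 = 161669 Pa ≈ 162 kPa.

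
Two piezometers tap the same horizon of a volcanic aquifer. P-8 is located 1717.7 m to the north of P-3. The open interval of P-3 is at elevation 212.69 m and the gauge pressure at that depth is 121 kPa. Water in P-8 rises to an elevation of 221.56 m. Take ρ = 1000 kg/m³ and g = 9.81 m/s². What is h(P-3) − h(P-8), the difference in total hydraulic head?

Δh ≈ 3.46 m

Pressure head at P-3: ψ = P/(ρg) = 121×1000 / (1000 × 9.81) = 12.33 m.
Total head at P-3: h = z + ψ = 212.69 + 12.33 = 225.02 m.
Total head at P-8: h = 221.56 m (water level in the piezometer is the total head).
Head difference: h(P-3) − h(P-8) = 225.02 − 221.56 = 3.46 m.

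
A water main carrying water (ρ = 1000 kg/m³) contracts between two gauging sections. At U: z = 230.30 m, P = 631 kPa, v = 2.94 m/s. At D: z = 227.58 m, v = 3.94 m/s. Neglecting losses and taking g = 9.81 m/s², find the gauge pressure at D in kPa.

Pressure head at U: ψ₁ = P₁/(ρg) = 631×1000 / (1000 × 9.81) = 64.32 m.
Velocity heads: v₁²/2g = 2.94²/19.62 = 0.441 m; v₂²/2g = 3.94²/19.62 = 0.791 m.
Total head H = z₁ + ψ₁ + v₁²/2g = 230.30 + 64.32 + 0.441 = 295.06 m.
ψ₂ = H − z₂ − v₂²/2g = 295.06 − 227.58 − 0.791 = 66.69 m.
P₂ = ρgψ₂ = 1000 × 9.81 × 66.69 ≈ 654 kPa.

P₂ ≈ 654 kPa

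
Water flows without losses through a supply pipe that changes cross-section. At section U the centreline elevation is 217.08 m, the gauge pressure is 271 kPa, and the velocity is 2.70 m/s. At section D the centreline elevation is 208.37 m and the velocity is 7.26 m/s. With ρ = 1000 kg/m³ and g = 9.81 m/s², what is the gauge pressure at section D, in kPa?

P₂ ≈ 334 kPa

Pressure head at U: ψ₁ = P₁/(ρg) = 271×1000 / (1000 × 9.81) = 27.62 m.
Velocity heads: v₁²/2g = 2.70²/19.62 = 0.372 m; v₂²/2g = 7.26²/19.62 = 2.686 m.
Total head H = z₁ + ψ₁ + v₁²/2g = 217.08 + 27.62 + 0.372 = 245.07 m.
ψ₂ = H − z₂ − v₂²/2g = 245.07 − 208.37 − 2.686 = 34.01 m.
P₂ = ρgψ₂ = 1000 × 9.81 × 34.01 ≈ 334 kPa.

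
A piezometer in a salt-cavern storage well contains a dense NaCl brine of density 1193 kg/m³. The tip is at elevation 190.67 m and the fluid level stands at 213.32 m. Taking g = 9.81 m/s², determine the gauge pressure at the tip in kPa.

Pressure head ψ = h − z = 213.32 − 190.67 = 22.65 m.
P = ρgψ = 1193 × 9.81 × 22.65 = 265080 Pa ≈ 265 kPa.

P ≈ 265 kPa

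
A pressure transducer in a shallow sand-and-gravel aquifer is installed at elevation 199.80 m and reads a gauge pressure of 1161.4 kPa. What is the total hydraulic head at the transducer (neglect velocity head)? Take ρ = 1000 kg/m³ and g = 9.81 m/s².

h ≈ 318.19 m

ψ = P/(ρg) = 1161.4×1000 / (1000 × 9.81) = 118.39 m.
h = z + ψ = 199.80 + 118.39 = 318.19 m.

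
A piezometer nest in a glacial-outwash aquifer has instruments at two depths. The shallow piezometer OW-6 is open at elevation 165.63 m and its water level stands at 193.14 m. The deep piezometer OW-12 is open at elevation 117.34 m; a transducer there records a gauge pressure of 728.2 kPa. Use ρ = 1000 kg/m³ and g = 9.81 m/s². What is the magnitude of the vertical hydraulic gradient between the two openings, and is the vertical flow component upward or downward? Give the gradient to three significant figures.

Total head at OW-6: h = 193.14 m (water level in the standpipe).
Pressure head at OW-12: ψ = P/(ρg) = 728.2×1000 / (1000 × 9.81) = 74.23 m.
Total head at OW-12: h = z + ψ = 117.34 + 74.23 = 191.57 m.
Δh = h(OW-6) − h(OW-12) = 193.14 − 191.57 = 1.57 m.
Vertical separation Δz = 165.63 − 117.34 = 48.29 m.
|i_v| = |Δh| / Δz = 1.57 / 48.29 = 0.0325.
Head is higher in the shallow piezometer, so vertical flow is downward (recharge condition).

|i_v| ≈ 0.0325; vertical flow is downward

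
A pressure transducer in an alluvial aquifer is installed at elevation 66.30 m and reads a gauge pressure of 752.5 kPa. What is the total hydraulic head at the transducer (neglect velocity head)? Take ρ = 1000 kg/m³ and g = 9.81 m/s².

h ≈ 143.01 m

ψ = P/(ρg) = 752.5×1000 / (1000 × 9.81) = 76.71 m.
h = z + ψ = 66.30 + 76.71 = 143.01 m.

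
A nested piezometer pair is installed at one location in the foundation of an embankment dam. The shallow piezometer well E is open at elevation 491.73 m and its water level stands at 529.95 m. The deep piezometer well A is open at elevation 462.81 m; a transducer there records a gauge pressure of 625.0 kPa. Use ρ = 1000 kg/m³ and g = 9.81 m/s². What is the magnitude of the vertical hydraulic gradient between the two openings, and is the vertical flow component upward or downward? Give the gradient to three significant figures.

|i_v| ≈ 0.119; vertical flow is downward

Total head at well E: h = 529.95 m (water level in the standpipe).
Pressure head at well A: ψ = P/(ρg) = 625.0×1000 / (1000 × 9.81) = 63.71 m.
Total head at well A: h = z + ψ = 462.81 + 63.71 = 526.52 m.
Δh = h(well E) − h(well A) = 529.95 − 526.52 = 3.43 m.
Vertical separation Δz = 491.73 − 462.81 = 28.92 m.
|i_v| = |Δh| / Δz = 3.43 / 28.92 = 0.119.
Head is higher in the shallow piezometer, so vertical flow is downward (recharge condition).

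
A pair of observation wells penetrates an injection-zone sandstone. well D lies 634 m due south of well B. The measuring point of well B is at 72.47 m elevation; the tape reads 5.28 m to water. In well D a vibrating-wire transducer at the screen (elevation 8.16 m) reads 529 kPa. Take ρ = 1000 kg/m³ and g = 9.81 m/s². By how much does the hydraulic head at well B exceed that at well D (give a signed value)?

Total head at well B: h = 72.47 − 5.28 = 67.19 m.
Pressure head at well D: ψ = P/(ρg) = 529×1000 / (1000 × 9.81) = 53.92 m.
Total head at well D: h = z + ψ = 8.16 + 53.92 = 62.08 m.
Head difference: h(well B) − h(well D) = 67.19 − 62.08 = 5.11 m.

Δh ≈ 5.11 m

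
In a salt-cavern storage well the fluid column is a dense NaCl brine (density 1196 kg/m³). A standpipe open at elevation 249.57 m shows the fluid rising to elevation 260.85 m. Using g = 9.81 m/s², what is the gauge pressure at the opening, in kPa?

Pressure head ψ = h − z = 260.85 − 249.57 = 11.28 m.
P = ρgψ = 1196 × 9.81 × 11.28 = 132346 Pa ≈ 132 kPa.

P ≈ 132 kPa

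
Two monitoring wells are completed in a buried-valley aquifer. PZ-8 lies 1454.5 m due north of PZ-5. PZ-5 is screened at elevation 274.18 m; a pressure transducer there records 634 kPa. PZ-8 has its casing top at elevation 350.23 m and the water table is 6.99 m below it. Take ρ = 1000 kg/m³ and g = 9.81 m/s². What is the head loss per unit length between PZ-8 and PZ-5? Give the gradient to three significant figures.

i ≈ 0.00305 m/m

Pressure head at PZ-5: ψ = P/(ρg) = 634×1000 / (1000 × 9.81) = 64.63 m.
Total head at PZ-5: h = z + ψ = 274.18 + 64.63 = 338.81 m.
Total head at PZ-8: h = 350.23 − 6.99 = 343.24 m.
Head difference: h(PZ-5) − h(PZ-8) = 338.81 − 343.24 = -4.43 m.
Hydraulic gradient: i = |Δh| / L = 4.43 / 1454.5 = 0.00305.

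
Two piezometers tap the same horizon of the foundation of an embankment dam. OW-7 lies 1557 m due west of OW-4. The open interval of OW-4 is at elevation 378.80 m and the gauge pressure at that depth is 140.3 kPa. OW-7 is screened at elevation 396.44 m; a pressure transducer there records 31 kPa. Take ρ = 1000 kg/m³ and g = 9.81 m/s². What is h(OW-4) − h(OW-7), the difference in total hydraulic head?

Pressure head at OW-4: ψ = P/(ρg) = 140.3×1000 / (1000 × 9.81) = 14.30 m.
Total head at OW-4: h = z + ψ = 378.80 + 14.30 = 393.10 m.
Pressure head at OW-7: ψ = P/(ρg) = 31×1000 / (1000 × 9.81) = 3.16 m.
Total head at OW-7: h = z + ψ = 396.44 + 3.16 = 399.60 m.
Head difference: h(OW-4) − h(OW-7) = 393.10 − 399.60 = -6.50 m.

Δh ≈ -6.50 m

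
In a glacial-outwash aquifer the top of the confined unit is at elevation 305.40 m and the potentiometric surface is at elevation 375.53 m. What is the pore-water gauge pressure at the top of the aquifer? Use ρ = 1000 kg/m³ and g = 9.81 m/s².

Pressure head at the aquifer top: ψ = h − z = 375.53 − 305.40 = 70.13 m.
P = ρgψ = 1000 × 9.81 × 70.13 = 687975 Pa ≈ 688 kPa.

P ≈ 688 kPa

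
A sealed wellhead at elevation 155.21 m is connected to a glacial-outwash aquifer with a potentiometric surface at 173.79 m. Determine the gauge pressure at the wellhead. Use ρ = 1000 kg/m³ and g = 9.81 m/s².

P ≈ 182 kPa

Head above the cap: Δh = 173.79 − 155.21 = 18.58 m.
P = ρgΔh = 1000 × 9.81 × 18.58 = 182270 Pa ≈ 182 kPa.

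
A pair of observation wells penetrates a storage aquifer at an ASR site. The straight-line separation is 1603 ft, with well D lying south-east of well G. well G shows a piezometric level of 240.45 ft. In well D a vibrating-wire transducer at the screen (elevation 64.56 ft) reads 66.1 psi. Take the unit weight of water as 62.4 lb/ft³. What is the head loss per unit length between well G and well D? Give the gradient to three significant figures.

i ≈ 0.0146 ft/ft

Total head at well G: h = 240.45 ft (water level in the piezometer is the total head).
Pressure head at well D: ψ = 144·P/γ = 144 × 66.1 / 62.4 = 152.54 ft.
Total head at well D: h = z + ψ = 64.56 + 152.54 = 217.10 ft.
Head difference: h(well G) − h(well D) = 240.45 − 217.10 = 23.35 ft.
Hydraulic gradient: i = |Δh| / L = 23.35 / 1603 = 0.0146.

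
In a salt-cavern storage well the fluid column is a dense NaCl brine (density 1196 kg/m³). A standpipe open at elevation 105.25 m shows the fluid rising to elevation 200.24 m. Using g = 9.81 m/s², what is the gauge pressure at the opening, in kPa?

Pressure head ψ = h − z = 200.24 − 105.25 = 94.99 m.
P = ρgψ = 1196 × 9.81 × 94.99 = 1114495 Pa ≈ 1110 kPa.

P ≈ 1110 kPa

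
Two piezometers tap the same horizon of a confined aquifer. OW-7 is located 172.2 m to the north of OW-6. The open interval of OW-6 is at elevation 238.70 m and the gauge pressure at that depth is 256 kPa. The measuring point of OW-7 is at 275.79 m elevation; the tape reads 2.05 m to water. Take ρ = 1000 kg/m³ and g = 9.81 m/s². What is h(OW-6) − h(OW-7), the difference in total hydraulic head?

Δh ≈ -8.94 m

Pressure head at OW-6: ψ = P/(ρg) = 256×1000 / (1000 × 9.81) = 26.10 m.
Total head at OW-6: h = z + ψ = 238.70 + 26.10 = 264.80 m.
Total head at OW-7: h = 275.79 − 2.05 = 273.74 m.
Head difference: h(OW-6) − h(OW-7) = 264.80 − 273.74 = -8.94 m.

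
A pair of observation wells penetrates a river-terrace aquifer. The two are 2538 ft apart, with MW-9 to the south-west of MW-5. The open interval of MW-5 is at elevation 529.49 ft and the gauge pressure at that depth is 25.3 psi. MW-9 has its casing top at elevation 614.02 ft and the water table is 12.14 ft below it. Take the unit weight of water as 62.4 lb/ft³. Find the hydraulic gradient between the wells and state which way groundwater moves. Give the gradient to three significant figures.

i ≈ 0.00552; groundwater flows toward the north-east

Pressure head at MW-5: ψ = 144·P/γ = 144 × 25.3 / 62.4 = 58.38 ft.
Total head at MW-5: h = z + ψ = 529.49 + 58.38 = 587.87 ft.
Total head at MW-9: h = 614.02 − 12.14 = 601.88 ft.
Head difference: h(MW-5) − h(MW-9) = 587.87 − 601.88 = -14.01 ft.
Hydraulic gradient: i = |Δh| / L = 14.01 / 2538 = 0.00552.
Flow is from higher to lower head: from MW-9 toward MW-5, i.e. toward the north-east.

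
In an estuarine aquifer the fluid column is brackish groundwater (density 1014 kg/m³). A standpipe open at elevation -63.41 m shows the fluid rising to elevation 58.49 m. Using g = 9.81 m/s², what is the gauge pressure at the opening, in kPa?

P ≈ 1210 kPa

Pressure head ψ = h − z = 58.49 − (-63.41) = 121.90 m.
P = ρgψ = 1014 × 9.81 × 121.90 = 1212581 Pa ≈ 1210 kPa.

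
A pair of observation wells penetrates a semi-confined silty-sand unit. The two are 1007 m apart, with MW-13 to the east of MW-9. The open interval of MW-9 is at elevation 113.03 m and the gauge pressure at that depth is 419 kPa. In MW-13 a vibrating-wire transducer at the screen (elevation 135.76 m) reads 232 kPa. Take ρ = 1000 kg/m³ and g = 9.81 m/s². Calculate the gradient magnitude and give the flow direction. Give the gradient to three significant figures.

i ≈ 0.00364; groundwater flows toward the west

Pressure head at MW-9: ψ = P/(ρg) = 419×1000 / (1000 × 9.81) = 42.71 m.
Total head at MW-9: h = z + ψ = 113.03 + 42.71 = 155.74 m.
Pressure head at MW-13: ψ = P/(ρg) = 232×1000 / (1000 × 9.81) = 23.65 m.
Total head at MW-13: h = z + ψ = 135.76 + 23.65 = 159.41 m.
Head difference: h(MW-9) − h(MW-13) = 155.74 − 159.41 = -3.67 m.
Hydraulic gradient: i = |Δh| / L = 3.67 / 1007 = 0.00364.
Flow is from higher to lower head: from MW-13 toward MW-9, i.e. toward the west.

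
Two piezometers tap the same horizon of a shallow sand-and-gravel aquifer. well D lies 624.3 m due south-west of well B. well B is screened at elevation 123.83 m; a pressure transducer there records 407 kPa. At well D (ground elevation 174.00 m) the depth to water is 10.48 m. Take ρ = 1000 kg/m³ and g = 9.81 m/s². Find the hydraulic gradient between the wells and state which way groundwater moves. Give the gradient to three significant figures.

i ≈ 0.00288; groundwater flows toward the south-west

Pressure head at well B: ψ = P/(ρg) = 407×1000 / (1000 × 9.81) = 41.49 m.
Total head at well B: h = z + ψ = 123.83 + 41.49 = 165.32 m.
Total head at well D: h = 174.00 − 10.48 = 163.52 m.
Head difference: h(well B) − h(well D) = 165.32 − 163.52 = 1.80 m.
Hydraulic gradient: i = |Δh| / L = 1.80 / 624.3 = 0.00288.
Flow is from higher to lower head: from well B toward well D, i.e. toward the south-west.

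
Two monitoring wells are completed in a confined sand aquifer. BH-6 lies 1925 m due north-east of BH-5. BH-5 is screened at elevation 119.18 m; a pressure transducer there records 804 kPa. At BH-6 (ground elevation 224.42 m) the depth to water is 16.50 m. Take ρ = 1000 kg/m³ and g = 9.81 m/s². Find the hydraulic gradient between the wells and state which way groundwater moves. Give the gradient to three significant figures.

i ≈ 0.00352; groundwater flows toward the south-west

Pressure head at BH-5: ψ = P/(ρg) = 804×1000 / (1000 × 9.81) = 81.96 m.
Total head at BH-5: h = z + ψ = 119.18 + 81.96 = 201.14 m.
Total head at BH-6: h = 224.42 − 16.50 = 207.92 m.
Head difference: h(BH-5) − h(BH-6) = 201.14 − 207.92 = -6.78 m.
Hydraulic gradient: i = |Δh| / L = 6.78 / 1925 = 0.00352.
Flow is from higher to lower head: from BH-6 toward BH-5, i.e. toward the south-west.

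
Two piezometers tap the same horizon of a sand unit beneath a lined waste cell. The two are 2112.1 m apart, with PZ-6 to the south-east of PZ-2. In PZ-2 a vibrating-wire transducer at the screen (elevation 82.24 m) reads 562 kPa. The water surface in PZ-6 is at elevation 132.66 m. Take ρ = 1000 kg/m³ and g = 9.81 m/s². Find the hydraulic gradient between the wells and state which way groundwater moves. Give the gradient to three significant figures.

i ≈ 0.00325; groundwater flows toward the south-east

Pressure head at PZ-2: ψ = P/(ρg) = 562×1000 / (1000 × 9.81) = 57.29 m.
Total head at PZ-2: h = z + ψ = 82.24 + 57.29 = 139.53 m.
Total head at PZ-6: h = 132.66 m (water level in the piezometer is the total head).
Head difference: h(PZ-2) − h(PZ-6) = 139.53 − 132.66 = 6.87 m.
Hydraulic gradient: i = |Δh| / L = 6.87 / 2112.1 = 0.00325.
Flow is from higher to lower head: from PZ-2 toward PZ-6, i.e. toward the south-east.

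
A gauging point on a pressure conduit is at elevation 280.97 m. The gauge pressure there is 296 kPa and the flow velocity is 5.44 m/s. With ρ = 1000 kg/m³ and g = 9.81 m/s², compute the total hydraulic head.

h ≈ 312.65 m

Pressure head ψ = P/(ρg) = 296×1000 / (1000 × 9.81) = 30.17 m.
Velocity head = v²/(2g) = 5.44² / (2 × 9.81) = 1.508 m.
h = z + ψ + v²/(2g) = 280.97 + 30.17 + 1.508 = 312.65 m.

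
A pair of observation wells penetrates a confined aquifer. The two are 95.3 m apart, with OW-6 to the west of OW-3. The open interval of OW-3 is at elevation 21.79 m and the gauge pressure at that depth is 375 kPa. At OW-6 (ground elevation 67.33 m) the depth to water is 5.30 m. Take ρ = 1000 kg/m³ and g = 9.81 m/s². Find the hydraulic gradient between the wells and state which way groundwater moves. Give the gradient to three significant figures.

Pressure head at OW-3: ψ = P/(ρg) = 375×1000 / (1000 × 9.81) = 38.23 m.
Total head at OW-3: h = z + ψ = 21.79 + 38.23 = 60.02 m.
Total head at OW-6: h = 67.33 − 5.30 = 62.03 m.
Head difference: h(OW-3) − h(OW-6) = 60.02 − 62.03 = -2.01 m.
Hydraulic gradient: i = |Δh| / L = 2.01 / 95.3 = 0.0211.
Flow is from higher to lower head: from OW-6 toward OW-3, i.e. toward the east.

i ≈ 0.0211; groundwater flows toward the east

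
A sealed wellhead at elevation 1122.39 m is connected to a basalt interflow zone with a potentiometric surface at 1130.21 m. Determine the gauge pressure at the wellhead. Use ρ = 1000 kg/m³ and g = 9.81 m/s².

P ≈ 76.7 kPa

Head above the cap: Δh = 1130.21 − 1122.39 = 7.82 m.
P = ρgΔh = 1000 × 9.81 × 7.82 = 76714 Pa ≈ 76.7 kPa.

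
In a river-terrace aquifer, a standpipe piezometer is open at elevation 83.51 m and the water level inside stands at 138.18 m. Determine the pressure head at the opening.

Total head h = 138.18 m (the water-surface elevation in the piezometer).
Pressure head ψ = h − z = 138.18 − 83.51 = 54.67 m.

ψ ≈ 54.67 m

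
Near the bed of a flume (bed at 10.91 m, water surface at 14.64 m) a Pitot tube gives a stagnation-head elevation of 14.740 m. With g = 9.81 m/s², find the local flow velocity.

v ≈ 1.40 m/s

Near the bed, under hydrostatic conditions, the piezometric head (z + ψ) equals the free-surface elevation, 14.64 m.
Velocity head = total − piezometric = 14.740 − 14.64 = 0.100 m.
v = √(2g·h_v) = √(2 × 9.81 × 0.100) = 1.40 m/s.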